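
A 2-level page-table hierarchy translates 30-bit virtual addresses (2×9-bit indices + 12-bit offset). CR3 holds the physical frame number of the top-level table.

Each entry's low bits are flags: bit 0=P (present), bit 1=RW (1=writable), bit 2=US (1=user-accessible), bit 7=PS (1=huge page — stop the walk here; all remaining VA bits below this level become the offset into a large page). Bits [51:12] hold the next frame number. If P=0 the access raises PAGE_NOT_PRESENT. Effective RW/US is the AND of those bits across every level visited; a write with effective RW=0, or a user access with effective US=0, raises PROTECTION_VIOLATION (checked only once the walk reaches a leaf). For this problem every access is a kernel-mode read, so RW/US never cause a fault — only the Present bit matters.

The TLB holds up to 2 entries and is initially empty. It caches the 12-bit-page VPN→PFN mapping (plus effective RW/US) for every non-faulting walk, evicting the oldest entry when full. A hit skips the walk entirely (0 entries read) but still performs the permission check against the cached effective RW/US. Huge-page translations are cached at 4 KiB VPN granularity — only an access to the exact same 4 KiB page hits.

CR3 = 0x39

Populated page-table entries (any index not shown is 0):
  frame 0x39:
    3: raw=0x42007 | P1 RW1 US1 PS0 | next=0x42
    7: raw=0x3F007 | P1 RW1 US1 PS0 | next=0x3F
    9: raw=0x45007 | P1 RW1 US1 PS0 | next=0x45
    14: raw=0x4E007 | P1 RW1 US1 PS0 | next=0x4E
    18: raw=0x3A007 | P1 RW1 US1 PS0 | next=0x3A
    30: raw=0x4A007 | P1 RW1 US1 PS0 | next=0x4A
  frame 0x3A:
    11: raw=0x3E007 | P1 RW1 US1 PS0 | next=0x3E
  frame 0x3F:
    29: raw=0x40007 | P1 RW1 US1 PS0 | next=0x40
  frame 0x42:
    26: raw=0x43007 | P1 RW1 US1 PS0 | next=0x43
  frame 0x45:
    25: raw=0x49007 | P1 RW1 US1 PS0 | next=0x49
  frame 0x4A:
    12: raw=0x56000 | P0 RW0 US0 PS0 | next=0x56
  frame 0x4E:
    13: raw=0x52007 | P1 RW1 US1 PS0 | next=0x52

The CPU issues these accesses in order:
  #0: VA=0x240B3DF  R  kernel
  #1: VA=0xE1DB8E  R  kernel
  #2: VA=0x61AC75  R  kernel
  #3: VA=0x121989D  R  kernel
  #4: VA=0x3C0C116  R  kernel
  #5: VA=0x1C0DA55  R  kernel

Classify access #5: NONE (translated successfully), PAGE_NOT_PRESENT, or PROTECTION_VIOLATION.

Per-access translation:
#0 VA=0x240B3DF (r,kernel):
  L0: frame=0x39 idx=18 entry=0x3A007 [P=1 RW=1 US=1 PS=0]
  L1: frame=0x3A idx=11 entry=0x3E007 [P=1 RW=1 US=1 PS=0]
  ⇒ phys 0x3E3DF  [2 reads]
#1 VA=0xE1DB8E (r,kernel):
  L0: frame=0x39 idx=7 entry=0x3F007 [P=1 RW=1 US=1 PS=0]
  L1: frame=0x3F idx=29 entry=0x40007 [P=1 RW=1 US=1 PS=0]
  ⇒ phys 0x40B8E  [2 reads]
#2 VA=0x61AC75 (r,kernel):
  L0: frame=0x39 idx=3 entry=0x42007 [P=1 RW=1 US=1 PS=0]
  L1: frame=0x42 idx=26 entry=0x43007 [P=1 RW=1 US=1 PS=0]
  ⇒ phys 0x43C75  [2 reads]
#3 VA=0x121989D (r,kernel):
  L0: frame=0x39 idx=9 entry=0x45007 [P=1 RW=1 US=1 PS=0]
  L1: frame=0x45 idx=25 entry=0x49007 [P=1 RW=1 US=1 PS=0]
  ⇒ phys 0x4989D  [2 reads]
#4 VA=0x3C0C116 (r,kernel):
  L0: frame=0x39 idx=30 entry=0x4A007 [P=1 RW=1 US=1 PS=0]
  L1: frame=0x4A idx=12 entry=0x56000 [P=0 RW=0 US=0 PS=0]
  → PAGE_NOT_PRESENT  (2 entries read)
#5 VA=0x1C0DA55 (r,kernel):
  L0: frame=0x39 idx=14 entry=0x4E007 [P=1 RW=1 US=1 PS=0]
  L1: frame=0x4E idx=13 entry=0x52007 [P=1 RW=1 US=1 PS=0]
  ⇒ phys 0x52A55  [2 reads]

Access #5 fault: NONE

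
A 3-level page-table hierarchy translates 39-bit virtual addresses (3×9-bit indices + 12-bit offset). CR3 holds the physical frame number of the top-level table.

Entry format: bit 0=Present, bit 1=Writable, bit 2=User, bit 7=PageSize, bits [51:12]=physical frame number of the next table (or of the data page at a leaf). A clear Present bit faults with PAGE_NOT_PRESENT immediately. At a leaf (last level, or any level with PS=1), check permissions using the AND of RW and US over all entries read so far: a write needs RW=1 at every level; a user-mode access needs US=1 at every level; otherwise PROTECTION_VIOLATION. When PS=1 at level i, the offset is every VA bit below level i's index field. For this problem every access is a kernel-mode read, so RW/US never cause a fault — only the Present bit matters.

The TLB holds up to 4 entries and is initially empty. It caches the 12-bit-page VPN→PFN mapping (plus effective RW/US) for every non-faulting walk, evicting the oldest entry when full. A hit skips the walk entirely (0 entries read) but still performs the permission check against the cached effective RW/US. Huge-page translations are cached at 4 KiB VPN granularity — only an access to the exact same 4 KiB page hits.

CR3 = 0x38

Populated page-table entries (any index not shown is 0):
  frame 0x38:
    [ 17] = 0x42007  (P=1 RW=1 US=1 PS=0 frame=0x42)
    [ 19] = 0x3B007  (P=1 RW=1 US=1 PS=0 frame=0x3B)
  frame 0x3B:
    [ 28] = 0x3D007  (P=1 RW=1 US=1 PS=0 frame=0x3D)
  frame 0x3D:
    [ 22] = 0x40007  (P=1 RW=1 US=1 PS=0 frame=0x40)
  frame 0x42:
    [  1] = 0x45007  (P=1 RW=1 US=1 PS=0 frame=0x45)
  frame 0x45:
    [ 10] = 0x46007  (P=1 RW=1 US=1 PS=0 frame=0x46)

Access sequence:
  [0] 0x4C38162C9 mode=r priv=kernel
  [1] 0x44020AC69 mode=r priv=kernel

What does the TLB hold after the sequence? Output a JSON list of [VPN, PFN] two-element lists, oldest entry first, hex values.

Trace:
#0 VA=0x4C38162C9 (r,kernel):
  [0] read 0x38 idx=19: raw=0x3B007 flags P=1 W=1 U=1 S=0
  [1] read 0x3B idx=28: raw=0x3D007 flags P=1 W=1 U=1 S=0
  [2] read 0x3D idx=22: raw=0x40007 flags P=1 W=1 U=1 S=0
  → PA=0x402C9  (3 entries read)
#1 VA=0x44020AC69 (r,kernel):
  [0] read 0x38 idx=17: raw=0x42007 flags P=1 W=1 U=1 S=0
  [1] read 0x42 idx=1: raw=0x45007 flags P=1 W=1 U=1 S=0
  [2] read 0x45 idx=10: raw=0x46007 flags P=1 W=1 U=1 S=0
  → PA=0x46C69  (3 entries read)

TLB: [["0x4C3816", "0x40"], ["0x44020A", "0x46"]]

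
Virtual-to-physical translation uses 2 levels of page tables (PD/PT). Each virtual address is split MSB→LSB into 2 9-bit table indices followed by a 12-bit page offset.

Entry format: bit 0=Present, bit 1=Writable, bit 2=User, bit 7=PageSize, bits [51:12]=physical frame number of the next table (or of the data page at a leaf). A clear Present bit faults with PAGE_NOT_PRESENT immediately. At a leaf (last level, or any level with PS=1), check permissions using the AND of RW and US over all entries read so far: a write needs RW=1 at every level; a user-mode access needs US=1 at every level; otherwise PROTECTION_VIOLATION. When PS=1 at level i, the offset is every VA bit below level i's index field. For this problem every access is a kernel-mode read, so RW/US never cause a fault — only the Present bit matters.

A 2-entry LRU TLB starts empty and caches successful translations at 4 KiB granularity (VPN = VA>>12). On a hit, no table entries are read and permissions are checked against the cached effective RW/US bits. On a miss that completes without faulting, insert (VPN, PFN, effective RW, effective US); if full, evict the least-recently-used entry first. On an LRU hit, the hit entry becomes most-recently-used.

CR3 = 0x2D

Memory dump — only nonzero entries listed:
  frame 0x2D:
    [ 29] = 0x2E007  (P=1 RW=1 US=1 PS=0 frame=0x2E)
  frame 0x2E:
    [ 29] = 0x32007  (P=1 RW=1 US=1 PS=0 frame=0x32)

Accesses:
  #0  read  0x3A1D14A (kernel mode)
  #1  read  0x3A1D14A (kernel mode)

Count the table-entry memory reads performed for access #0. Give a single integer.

Per-access translation:
#0 VA=0x3A1D14A (r,kernel):
  lvl0: tbl 0x2D, slot 29 ⇒ 0x2E007 (P1/RW1/US1/PS0)
  lvl1: tbl 0x2E, slot 29 ⇒ 0x32007 (P1/RW1/US1/PS0)
  ⇒ phys 0x3214A  [2 reads]
#1 VA=0x3A1D14A (r,kernel):
  TLB hit vpn=0x3A1D → PA=0x3214A

Entries read for #0: 2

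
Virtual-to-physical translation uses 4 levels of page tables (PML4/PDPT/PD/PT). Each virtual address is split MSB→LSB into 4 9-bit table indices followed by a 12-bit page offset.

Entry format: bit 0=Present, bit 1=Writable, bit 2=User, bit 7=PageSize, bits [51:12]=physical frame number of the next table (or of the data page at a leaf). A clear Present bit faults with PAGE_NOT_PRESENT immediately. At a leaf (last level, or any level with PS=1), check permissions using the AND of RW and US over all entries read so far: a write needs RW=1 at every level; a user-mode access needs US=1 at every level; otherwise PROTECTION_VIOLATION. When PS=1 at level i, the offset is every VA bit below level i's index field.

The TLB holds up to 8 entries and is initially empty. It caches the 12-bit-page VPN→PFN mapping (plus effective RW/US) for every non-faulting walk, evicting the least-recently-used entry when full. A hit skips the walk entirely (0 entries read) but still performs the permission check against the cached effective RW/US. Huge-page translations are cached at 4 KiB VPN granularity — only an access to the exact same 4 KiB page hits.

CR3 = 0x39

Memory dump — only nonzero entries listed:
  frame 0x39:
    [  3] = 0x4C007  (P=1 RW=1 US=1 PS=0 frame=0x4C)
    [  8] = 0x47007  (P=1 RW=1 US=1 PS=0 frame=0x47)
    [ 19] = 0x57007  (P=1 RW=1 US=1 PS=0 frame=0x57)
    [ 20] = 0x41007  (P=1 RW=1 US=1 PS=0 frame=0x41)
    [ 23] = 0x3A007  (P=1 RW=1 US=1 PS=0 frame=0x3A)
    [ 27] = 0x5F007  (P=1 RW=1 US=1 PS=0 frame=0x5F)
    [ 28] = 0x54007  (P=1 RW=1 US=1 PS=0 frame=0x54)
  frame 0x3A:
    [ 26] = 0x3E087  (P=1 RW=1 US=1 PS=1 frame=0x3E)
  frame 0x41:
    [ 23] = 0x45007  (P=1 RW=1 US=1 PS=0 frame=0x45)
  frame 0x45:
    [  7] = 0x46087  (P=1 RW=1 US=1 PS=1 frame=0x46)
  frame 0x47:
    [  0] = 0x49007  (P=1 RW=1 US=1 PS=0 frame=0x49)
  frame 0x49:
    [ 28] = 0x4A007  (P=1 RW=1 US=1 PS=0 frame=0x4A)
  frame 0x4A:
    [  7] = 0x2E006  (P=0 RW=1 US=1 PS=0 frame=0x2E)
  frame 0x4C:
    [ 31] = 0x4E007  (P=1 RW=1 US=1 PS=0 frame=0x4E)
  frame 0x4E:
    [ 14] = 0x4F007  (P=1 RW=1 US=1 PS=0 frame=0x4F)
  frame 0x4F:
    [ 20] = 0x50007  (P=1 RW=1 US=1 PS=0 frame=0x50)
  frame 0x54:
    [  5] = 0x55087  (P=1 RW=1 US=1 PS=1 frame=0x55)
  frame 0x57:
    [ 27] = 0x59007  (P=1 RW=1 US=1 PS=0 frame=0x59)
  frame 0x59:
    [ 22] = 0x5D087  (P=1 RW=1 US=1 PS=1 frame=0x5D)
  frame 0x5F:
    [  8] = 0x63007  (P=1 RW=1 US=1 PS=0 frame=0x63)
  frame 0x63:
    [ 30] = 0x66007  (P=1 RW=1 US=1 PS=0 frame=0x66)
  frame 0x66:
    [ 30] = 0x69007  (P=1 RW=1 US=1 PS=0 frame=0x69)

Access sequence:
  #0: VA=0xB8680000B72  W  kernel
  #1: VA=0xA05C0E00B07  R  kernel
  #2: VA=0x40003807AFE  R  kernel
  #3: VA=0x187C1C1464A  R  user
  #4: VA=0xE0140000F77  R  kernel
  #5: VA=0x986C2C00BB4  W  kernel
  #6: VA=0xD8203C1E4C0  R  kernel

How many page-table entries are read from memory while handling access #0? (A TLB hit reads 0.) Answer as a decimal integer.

Per-access translation:
#0 VA=0xB8680000B72 (w,kernel):
  lvl0: tbl 0x39, slot 23 ⇒ 0x3A007 (P1/RW1/US1/PS0)
  lvl1: tbl 0x3A, slot 26 ⇒ 0x3E087 (P1/RW1/US1/PS1)
  → PA=0x3EB72 (huge @L1)  (2 entries read)
#1 VA=0xA05C0E00B07 (r,kernel):
  lvl0: tbl 0x39, slot 20 ⇒ 0x41007 (P1/RW1/US1/PS0)
  lvl1: tbl 0x41, slot 23 ⇒ 0x45007 (P1/RW1/US1/PS0)
  lvl2: tbl 0x45, slot 7 ⇒ 0x46087 (P1/RW1/US1/PS1)
  → PA=0x46B07 (huge @L2)  (3 entries read)
#2 VA=0x40003807AFE (r,kernel):
  lvl0: tbl 0x39, slot 8 ⇒ 0x47007 (P1/RW1/US1/PS0)
  lvl1: tbl 0x47, slot 0 ⇒ 0x49007 (P1/RW1/US1/PS0)
  lvl2: tbl 0x49, slot 28 ⇒ 0x4A007 (P1/RW1/US1/PS0)
  lvl3: tbl 0x4A, slot 7 ⇒ 0x2E006 (P0/RW1/US1/PS0)
  ⇒ fault: PAGE_NOT_PRESENT  — 4 lookups
#3 VA=0x187C1C1464A (r,user):
  lvl0: tbl 0x39, slot 3 ⇒ 0x4C007 (P1/RW1/US1/PS0)
  lvl1: tbl 0x4C, slot 31 ⇒ 0x4E007 (P1/RW1/US1/PS0)
  lvl2: tbl 0x4E, slot 14 ⇒ 0x4F007 (P1/RW1/US1/PS0)
  lvl3: tbl 0x4F, slot 20 ⇒ 0x50007 (P1/RW1/US1/PS0)
  → PA=0x5064A  (4 entries read)
#4 VA=0xE0140000F77 (r,kernel):
  lvl0: tbl 0x39, slot 28 ⇒ 0x54007 (P1/RW1/US1/PS0)
  lvl1: tbl 0x54, slot 5 ⇒ 0x55087 (P1/RW1/US1/PS1)
  → PA=0x55F77 (huge @L1)  (2 entries read)
#5 VA=0x986C2C00BB4 (w,kernel):
  lvl0: tbl 0x39, slot 19 ⇒ 0x57007 (P1/RW1/US1/PS0)
  lvl1: tbl 0x57, slot 27 ⇒ 0x59007 (P1/RW1/US1/PS0)
  lvl2: tbl 0x59, slot 22 ⇒ 0x5D087 (P1/RW1/US1/PS1)
  → PA=0x5DBB4 (huge @L2)  (3 entries read)
#6 VA=0xD8203C1E4C0 (r,kernel):
  lvl0: tbl 0x39, slot 27 ⇒ 0x5F007 (P1/RW1/US1/PS0)
  lvl1: tbl 0x5F, slot 8 ⇒ 0x63007 (P1/RW1/US1/PS0)
  lvl2: tbl 0x63, slot 30 ⇒ 0x66007 (P1/RW1/US1/PS0)
  lvl3: tbl 0x66, slot 30 ⇒ 0x69007 (P1/RW1/US1/PS0)
  → PA=0x694C0  (4 entries read)

Entries read for #0: 2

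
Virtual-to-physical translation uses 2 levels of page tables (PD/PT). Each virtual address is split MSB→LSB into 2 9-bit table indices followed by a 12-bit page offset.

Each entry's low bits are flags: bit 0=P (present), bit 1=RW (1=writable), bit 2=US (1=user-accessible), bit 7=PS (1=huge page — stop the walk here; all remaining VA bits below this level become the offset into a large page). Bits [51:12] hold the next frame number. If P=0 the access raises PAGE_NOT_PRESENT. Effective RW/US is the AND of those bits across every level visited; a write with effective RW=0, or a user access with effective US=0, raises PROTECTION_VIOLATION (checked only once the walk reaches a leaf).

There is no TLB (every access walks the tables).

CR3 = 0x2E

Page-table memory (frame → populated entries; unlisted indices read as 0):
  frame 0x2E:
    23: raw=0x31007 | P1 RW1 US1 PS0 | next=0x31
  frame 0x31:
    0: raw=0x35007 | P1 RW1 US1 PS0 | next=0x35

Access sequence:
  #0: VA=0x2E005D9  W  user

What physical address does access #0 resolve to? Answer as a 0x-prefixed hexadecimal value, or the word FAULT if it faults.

Per-access translation:
#0 VA=0x2E005D9 (w,user):
  lvl0: tbl 0x2E, slot 23 ⇒ 0x31007 (P1/RW1/US1/PS0)
  lvl1: tbl 0x31, slot 0 ⇒ 0x35007 (P1/RW1/US1/PS0)
  → PA=0x355D9  (2 entries read)

Access #0 PA: 0x355D9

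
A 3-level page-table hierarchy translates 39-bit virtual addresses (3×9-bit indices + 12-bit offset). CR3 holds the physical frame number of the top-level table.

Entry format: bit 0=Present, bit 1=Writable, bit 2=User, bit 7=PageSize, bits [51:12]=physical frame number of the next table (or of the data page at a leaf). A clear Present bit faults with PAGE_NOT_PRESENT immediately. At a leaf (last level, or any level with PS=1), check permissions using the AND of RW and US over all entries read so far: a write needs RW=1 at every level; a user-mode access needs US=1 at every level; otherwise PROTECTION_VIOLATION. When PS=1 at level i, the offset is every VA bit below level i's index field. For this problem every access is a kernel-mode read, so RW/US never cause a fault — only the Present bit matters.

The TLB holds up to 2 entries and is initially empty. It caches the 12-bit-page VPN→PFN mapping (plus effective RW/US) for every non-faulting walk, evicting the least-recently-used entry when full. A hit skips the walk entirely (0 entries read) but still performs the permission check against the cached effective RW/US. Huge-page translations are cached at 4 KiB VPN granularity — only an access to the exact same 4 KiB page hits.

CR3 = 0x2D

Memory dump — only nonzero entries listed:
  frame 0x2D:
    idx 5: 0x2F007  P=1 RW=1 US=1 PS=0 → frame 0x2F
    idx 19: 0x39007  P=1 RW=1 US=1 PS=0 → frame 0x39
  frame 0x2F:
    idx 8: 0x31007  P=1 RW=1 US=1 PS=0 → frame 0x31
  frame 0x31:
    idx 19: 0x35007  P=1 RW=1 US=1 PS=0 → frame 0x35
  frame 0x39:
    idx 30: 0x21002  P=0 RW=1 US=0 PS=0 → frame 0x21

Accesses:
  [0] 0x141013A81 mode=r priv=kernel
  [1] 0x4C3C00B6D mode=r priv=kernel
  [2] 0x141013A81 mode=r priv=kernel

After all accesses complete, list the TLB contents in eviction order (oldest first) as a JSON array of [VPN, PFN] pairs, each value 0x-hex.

Walk each access:
#0 VA=0x141013A81 (r,kernel):
  L0 @0x2D[5] → 0x2F007  P=1,RW=1,US=1,PS=0
  L1 @0x2F[8] → 0x31007  P=1,RW=1,US=1,PS=0
  L2 @0x31[19] → 0x35007  P=1,RW=1,US=1,PS=0
  ⇒ phys 0x35A81  [3 reads]
#1 VA=0x4C3C00B6D (r,kernel):
  L0 @0x2D[19] → 0x39007  P=1,RW=1,US=1,PS=0
  L1 @0x39[30] → 0x21002  P=0,RW=1,US=0,PS=0
  ✗ PAGE_NOT_PRESENT  [2 reads]
#2 VA=0x141013A81 (r,kernel):
  TLB hit vpn=0x141013 → PA=0x35A81

TLB: [["0x141013", "0x35"]]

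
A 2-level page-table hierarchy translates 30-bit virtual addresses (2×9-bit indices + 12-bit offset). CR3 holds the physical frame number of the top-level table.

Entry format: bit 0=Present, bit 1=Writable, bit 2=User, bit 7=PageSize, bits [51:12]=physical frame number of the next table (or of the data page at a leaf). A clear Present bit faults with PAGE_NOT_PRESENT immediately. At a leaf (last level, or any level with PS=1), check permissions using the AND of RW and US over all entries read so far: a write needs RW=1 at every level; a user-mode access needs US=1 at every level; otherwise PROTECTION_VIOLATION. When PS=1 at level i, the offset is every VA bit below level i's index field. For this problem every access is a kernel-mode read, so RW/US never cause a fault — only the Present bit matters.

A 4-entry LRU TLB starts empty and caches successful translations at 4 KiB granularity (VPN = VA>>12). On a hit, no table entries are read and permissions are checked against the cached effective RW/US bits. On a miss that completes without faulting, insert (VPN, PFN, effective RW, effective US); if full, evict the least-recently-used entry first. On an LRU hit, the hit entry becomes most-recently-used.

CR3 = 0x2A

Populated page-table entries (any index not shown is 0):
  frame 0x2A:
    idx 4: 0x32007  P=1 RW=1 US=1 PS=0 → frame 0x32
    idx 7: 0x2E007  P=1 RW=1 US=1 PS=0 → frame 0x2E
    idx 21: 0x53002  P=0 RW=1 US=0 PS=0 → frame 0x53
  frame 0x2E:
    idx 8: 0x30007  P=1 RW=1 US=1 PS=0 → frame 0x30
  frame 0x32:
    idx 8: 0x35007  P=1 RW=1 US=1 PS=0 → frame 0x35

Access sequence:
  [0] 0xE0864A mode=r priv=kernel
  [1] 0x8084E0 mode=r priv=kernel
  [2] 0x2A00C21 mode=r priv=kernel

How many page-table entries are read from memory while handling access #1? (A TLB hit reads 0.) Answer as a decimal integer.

Walk each access:
#0 VA=0xE0864A (r,kernel):
  lvl0: tbl 0x2A, slot 7 ⇒ 0x2E007 (P1/RW1/US1/PS0)
  lvl1: tbl 0x2E, slot 8 ⇒ 0x30007 (P1/RW1/US1/PS0)
  ✓ 0x3064A  — 2 lookups
#1 VA=0x8084E0 (r,kernel):
  lvl0: tbl 0x2A, slot 4 ⇒ 0x32007 (P1/RW1/US1/PS0)
  lvl1: tbl 0x32, slot 8 ⇒ 0x35007 (P1/RW1/US1/PS0)
  ✓ 0x354E0  — 2 lookups
#2 VA=0x2A00C21 (r,kernel):
  lvl0: tbl 0x2A, slot 21 ⇒ 0x53002 (P0/RW1/US0/PS0)
  ✗ PAGE_NOT_PRESENT  [1 reads]

Entries read for #1: 2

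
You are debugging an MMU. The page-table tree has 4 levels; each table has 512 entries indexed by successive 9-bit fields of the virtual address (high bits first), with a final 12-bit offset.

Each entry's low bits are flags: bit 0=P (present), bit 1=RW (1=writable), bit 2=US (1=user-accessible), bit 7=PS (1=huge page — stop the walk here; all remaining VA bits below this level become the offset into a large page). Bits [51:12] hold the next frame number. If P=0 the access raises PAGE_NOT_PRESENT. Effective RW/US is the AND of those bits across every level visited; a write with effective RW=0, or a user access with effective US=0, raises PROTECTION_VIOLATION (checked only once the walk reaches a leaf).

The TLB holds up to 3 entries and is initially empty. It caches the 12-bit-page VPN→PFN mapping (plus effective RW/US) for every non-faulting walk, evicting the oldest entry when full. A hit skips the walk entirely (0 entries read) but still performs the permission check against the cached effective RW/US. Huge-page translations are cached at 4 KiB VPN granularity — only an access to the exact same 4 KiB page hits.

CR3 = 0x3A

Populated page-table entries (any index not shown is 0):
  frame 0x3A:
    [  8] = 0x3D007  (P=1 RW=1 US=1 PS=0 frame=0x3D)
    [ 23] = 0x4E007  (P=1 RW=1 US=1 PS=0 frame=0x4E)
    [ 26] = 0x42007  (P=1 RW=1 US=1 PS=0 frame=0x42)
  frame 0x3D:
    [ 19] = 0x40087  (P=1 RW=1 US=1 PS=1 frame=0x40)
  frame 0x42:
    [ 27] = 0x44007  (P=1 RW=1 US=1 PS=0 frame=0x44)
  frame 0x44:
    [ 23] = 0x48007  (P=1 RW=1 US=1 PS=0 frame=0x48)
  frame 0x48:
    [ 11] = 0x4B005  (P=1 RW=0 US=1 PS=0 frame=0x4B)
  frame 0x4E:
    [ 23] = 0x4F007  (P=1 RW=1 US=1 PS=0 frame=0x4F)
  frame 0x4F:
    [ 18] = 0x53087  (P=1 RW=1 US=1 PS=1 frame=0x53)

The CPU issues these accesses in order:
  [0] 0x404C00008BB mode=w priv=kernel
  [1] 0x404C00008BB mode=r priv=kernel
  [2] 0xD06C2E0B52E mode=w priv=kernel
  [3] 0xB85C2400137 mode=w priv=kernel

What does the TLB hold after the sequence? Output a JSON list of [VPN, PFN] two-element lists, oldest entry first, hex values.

Trace:
#0 VA=0x404C00008BB (w,kernel):
  [0] read 0x3A idx=8: raw=0x3D007 flags P=1 W=1 U=1 S=0
  [1] read 0x3D idx=19: raw=0x40087 flags P=1 W=1 U=1 S=1
  ⇒ phys 0x408BB (huge @L1)  [2 reads]
#1 VA=0x404C00008BB (r,kernel):
  TLB hit vpn=0x404C0000 → PA=0x408BB
#2 VA=0xD06C2E0B52E (w,kernel):
  [0] read 0x3A idx=26: raw=0x42007 flags P=1 W=1 U=1 S=0
  [1] read 0x42 idx=27: raw=0x44007 flags P=1 W=1 U=1 S=0
  [2] read 0x44 idx=23: raw=0x48007 flags P=1 W=1 U=1 S=0
  [3] read 0x48 idx=11: raw=0x4B005 flags P=1 W=0 U=1 S=0
  ⇒ fault: PROTECTION_VIOLATION  — 4 lookups
#3 VA=0xB85C2400137 (w,kernel):
  [0] read 0x3A idx=23: raw=0x4E007 flags P=1 W=1 U=1 S=0
  [1] read 0x4E idx=23: raw=0x4F007 flags P=1 W=1 U=1 S=0
  [2] read 0x4F idx=18: raw=0x53087 flags P=1 W=1 U=1 S=1
  ⇒ phys 0x53137 (huge @L2)  [3 reads]

TLB: [["0x404C0000", "0x40"], ["0xB85C2400", "0x53"]]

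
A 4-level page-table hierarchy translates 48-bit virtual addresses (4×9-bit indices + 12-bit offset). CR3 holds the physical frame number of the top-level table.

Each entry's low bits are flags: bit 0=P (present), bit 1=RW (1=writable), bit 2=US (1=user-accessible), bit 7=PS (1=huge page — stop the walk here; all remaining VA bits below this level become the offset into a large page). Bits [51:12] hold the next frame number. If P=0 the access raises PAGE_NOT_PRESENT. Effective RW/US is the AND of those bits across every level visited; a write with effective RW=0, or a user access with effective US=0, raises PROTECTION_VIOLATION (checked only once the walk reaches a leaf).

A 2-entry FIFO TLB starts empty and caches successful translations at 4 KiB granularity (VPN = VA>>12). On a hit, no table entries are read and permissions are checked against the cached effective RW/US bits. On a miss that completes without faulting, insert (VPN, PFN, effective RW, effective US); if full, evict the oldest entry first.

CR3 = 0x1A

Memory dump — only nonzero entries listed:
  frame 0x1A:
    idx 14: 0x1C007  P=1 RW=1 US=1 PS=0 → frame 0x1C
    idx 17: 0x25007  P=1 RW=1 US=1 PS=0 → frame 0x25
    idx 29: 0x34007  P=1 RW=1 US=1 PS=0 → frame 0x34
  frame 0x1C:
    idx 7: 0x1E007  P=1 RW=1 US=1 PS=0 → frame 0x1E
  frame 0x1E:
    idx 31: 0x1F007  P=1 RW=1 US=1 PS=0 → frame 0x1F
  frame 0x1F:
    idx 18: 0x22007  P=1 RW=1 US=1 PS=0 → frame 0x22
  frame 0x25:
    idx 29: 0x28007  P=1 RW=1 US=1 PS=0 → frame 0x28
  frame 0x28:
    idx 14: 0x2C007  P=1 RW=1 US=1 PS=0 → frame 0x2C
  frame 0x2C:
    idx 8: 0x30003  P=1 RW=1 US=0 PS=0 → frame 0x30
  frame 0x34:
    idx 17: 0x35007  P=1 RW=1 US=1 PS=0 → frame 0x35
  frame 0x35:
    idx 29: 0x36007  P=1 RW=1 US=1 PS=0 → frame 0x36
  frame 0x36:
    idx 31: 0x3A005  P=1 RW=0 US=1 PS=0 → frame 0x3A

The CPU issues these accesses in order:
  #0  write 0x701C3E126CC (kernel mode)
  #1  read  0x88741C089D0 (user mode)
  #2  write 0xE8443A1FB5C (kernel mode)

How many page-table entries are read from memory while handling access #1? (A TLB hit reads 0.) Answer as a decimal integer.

Trace:
#0 VA=0x701C3E126CC (w,kernel):
  lvl0: tbl 0x1A, slot 14 ⇒ 0x1C007 (P1/RW1/US1/PS0)
  lvl1: tbl 0x1C, slot 7 ⇒ 0x1E007 (P1/RW1/US1/PS0)
  lvl2: tbl 0x1E, slot 31 ⇒ 0x1F007 (P1/RW1/US1/PS0)
  lvl3: tbl 0x1F, slot 18 ⇒ 0x22007 (P1/RW1/US1/PS0)
  ✓ 0x226CC  — 4 lookups
#1 VA=0x88741C089D0 (r,user):
  lvl0: tbl 0x1A, slot 17 ⇒ 0x25007 (P1/RW1/US1/PS0)
  lvl1: tbl 0x25, slot 29 ⇒ 0x28007 (P1/RW1/US1/PS0)
  lvl2: tbl 0x28, slot 14 ⇒ 0x2C007 (P1/RW1/US1/PS0)
  lvl3: tbl 0x2C, slot 8 ⇒ 0x30003 (P1/RW1/US0/PS0)
  → PROTECTION_VIOLATION  (4 entries read)
#2 VA=0xE8443A1FB5C (w,kernel):
  lvl0: tbl 0x1A, slot 29 ⇒ 0x34007 (P1/RW1/US1/PS0)
  lvl1: tbl 0x34, slot 17 ⇒ 0x35007 (P1/RW1/US1/PS0)
  lvl2: tbl 0x35, slot 29 ⇒ 0x36007 (P1/RW1/US1/PS0)
  lvl3: tbl 0x36, slot 31 ⇒ 0x3A005 (P1/RW0/US1/PS0)
  → PROTECTION_VIOLATION  (4 entries read)

Entries read for #1: 4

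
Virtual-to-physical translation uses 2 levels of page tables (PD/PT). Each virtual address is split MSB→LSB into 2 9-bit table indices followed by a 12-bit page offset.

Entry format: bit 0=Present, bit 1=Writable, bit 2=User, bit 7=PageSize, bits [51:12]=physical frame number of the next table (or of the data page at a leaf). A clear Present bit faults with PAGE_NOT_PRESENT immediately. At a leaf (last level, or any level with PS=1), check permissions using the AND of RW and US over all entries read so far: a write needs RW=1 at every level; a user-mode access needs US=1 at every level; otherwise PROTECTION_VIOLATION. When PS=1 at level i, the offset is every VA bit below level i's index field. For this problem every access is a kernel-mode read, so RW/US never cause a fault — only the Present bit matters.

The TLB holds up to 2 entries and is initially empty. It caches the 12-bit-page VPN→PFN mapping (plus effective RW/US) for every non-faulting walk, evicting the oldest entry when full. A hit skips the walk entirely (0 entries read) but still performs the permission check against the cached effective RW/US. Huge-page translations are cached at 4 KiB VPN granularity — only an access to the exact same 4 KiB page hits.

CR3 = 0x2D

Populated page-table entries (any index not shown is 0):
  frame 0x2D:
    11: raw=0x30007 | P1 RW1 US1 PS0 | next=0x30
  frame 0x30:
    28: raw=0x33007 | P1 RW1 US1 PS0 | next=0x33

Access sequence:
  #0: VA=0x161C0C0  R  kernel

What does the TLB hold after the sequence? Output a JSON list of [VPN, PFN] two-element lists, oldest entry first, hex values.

Walk each access:
#0 VA=0x161C0C0 (r,kernel):
  [0] read 0x2D idx=11: raw=0x30007 flags P=1 W=1 U=1 S=0
  [1] read 0x30 idx=28: raw=0x33007 flags P=1 W=1 U=1 S=0
  ⇒ phys 0x330C0  [2 reads]

TLB: [["0x161C", "0x33"]]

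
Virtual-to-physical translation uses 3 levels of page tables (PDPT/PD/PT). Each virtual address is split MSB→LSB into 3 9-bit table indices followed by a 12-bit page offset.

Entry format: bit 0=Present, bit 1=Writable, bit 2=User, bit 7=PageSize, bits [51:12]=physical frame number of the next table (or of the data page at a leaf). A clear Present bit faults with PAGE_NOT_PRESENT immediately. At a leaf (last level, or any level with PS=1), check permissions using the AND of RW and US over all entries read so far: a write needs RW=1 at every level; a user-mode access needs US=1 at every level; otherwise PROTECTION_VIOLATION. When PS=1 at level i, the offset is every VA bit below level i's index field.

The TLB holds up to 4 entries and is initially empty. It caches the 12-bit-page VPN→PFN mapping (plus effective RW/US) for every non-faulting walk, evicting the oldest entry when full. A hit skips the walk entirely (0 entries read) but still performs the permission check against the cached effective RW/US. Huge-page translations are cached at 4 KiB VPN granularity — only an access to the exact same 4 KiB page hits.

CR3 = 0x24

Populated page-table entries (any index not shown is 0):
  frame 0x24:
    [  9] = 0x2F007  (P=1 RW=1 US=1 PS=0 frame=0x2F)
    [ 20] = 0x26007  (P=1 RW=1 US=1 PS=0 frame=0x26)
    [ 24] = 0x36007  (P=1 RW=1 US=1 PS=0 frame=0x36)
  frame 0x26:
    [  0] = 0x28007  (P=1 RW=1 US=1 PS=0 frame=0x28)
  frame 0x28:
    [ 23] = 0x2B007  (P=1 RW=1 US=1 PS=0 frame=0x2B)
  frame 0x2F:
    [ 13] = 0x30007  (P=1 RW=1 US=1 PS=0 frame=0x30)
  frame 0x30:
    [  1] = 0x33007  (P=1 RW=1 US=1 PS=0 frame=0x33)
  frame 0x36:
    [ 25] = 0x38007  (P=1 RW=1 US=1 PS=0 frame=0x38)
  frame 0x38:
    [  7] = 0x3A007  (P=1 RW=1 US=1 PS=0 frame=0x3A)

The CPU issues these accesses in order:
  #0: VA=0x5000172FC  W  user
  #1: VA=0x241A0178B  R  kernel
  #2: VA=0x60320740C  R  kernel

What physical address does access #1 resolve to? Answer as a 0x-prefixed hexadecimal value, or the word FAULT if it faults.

Trace:
#0 VA=0x5000172FC (w,user):
  lvl0: tbl 0x24, slot 20 ⇒ 0x26007 (P1/RW1/US1/PS0)
  lvl1: tbl 0x26, slot 0 ⇒ 0x28007 (P1/RW1/US1/PS0)
  lvl2: tbl 0x28, slot 23 ⇒ 0x2B007 (P1/RW1/US1/PS0)
  ✓ 0x2B2FC  — 3 lookups
#1 VA=0x241A0178B (r,kernel):
  lvl0: tbl 0x24, slot 9 ⇒ 0x2F007 (P1/RW1/US1/PS0)
  lvl1: tbl 0x2F, slot 13 ⇒ 0x30007 (P1/RW1/US1/PS0)
  lvl2: tbl 0x30, slot 1 ⇒ 0x33007 (P1/RW1/US1/PS0)
  ✓ 0x3378B  — 3 lookups
#2 VA=0x60320740C (r,kernel):
  lvl0: tbl 0x24, slot 24 ⇒ 0x36007 (P1/RW1/US1/PS0)
  lvl1: tbl 0x36, slot 25 ⇒ 0x38007 (P1/RW1/US1/PS0)
  lvl2: tbl 0x38, slot 7 ⇒ 0x3A007 (P1/RW1/US1/PS0)
  ✓ 0x3A40C  — 3 lookups

Access #1 PA: 0x3378B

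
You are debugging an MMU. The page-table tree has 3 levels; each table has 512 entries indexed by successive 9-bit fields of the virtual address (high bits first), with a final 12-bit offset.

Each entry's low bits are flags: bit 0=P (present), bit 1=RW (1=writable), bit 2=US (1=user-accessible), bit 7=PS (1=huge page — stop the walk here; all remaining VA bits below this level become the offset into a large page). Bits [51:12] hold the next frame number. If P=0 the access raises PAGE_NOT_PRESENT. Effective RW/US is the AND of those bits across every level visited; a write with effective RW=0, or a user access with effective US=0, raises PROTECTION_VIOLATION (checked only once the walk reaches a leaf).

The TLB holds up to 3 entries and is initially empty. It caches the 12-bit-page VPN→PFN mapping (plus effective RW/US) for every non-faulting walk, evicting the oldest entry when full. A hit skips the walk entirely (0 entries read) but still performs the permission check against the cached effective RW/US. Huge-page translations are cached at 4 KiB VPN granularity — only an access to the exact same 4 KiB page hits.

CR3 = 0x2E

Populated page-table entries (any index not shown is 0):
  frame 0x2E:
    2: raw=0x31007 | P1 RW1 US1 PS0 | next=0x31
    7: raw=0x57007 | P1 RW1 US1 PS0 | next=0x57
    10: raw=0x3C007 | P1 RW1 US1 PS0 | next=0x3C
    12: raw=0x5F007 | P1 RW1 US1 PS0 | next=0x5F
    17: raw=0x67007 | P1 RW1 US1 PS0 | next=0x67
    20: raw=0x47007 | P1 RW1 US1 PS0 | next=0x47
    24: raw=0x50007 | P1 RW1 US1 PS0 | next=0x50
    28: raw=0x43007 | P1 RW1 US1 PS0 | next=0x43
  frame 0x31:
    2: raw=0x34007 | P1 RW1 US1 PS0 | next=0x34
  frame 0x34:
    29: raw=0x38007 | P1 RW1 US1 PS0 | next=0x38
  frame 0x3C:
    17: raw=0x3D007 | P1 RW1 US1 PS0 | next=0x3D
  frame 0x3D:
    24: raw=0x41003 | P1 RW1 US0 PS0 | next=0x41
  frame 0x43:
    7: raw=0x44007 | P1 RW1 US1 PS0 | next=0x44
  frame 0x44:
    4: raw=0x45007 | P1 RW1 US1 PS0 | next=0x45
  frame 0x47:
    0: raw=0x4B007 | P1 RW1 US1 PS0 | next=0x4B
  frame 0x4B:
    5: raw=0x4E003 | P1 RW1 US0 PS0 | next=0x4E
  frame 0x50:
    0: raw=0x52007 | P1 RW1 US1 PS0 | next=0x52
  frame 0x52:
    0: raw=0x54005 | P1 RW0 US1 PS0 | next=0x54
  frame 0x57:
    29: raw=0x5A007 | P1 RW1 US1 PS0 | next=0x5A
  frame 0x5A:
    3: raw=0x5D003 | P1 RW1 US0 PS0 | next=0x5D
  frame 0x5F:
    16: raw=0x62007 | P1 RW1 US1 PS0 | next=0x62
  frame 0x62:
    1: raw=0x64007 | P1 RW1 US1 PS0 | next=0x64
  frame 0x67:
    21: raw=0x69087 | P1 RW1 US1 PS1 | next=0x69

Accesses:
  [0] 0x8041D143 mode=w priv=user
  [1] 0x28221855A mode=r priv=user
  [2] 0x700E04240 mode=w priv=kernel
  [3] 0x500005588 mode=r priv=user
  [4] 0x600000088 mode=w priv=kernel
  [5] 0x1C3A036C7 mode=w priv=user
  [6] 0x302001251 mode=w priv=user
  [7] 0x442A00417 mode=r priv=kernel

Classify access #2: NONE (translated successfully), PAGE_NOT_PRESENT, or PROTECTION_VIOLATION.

Per-access translation:
#0 VA=0x8041D143 (w,user):
  L0 @0x2E[2] → 0x31007  P=1,RW=1,US=1,PS=0
  L1 @0x31[2] → 0x34007  P=1,RW=1,US=1,PS=0
  L2 @0x34[29] → 0x38007  P=1,RW=1,US=1,PS=0
  ⇒ phys 0x38143  [3 reads]
#1 VA=0x28221855A (r,user):
  L0 @0x2E[10] → 0x3C007  P=1,RW=1,US=1,PS=0
  L1 @0x3C[17] → 0x3D007  P=1,RW=1,US=1,PS=0
  L2 @0x3D[24] → 0x41003  P=1,RW=1,US=0,PS=0
  → PROTECTION_VIOLATION  (3 entries read)
#2 VA=0x700E04240 (w,kernel):
  L0 @0x2E[28] → 0x43007  P=1,RW=1,US=1,PS=0
  L1 @0x43[7] → 0x44007  P=1,RW=1,US=1,PS=0
  L2 @0x44[4] → 0x45007  P=1,RW=1,US=1,PS=0
  ⇒ phys 0x45240  [3 reads]
#3 VA=0x500005588 (r,user):
  L0 @0x2E[20] → 0x47007  P=1,RW=1,US=1,PS=0
  L1 @0x47[0] → 0x4B007  P=1,RW=1,US=1,PS=0
  L2 @0x4B[5] → 0x4E003  P=1,RW=1,US=0,PS=0
  → PROTECTION_VIOLATION  (3 entries read)
#4 VA=0x600000088 (w,kernel):
  L0 @0x2E[24] → 0x50007  P=1,RW=1,US=1,PS=0
  L1 @0x50[0] → 0x52007  P=1,RW=1,US=1,PS=0
  L2 @0x52[0] → 0x54005  P=1,RW=0,US=1,PS=0
  → PROTECTION_VIOLATION  (3 entries read)
#5 VA=0x1C3A036C7 (w,user):
  L0 @0x2E[7] → 0x57007  P=1,RW=1,US=1,PS=0
  L1 @0x57[29] → 0x5A007  P=1,RW=1,US=1,PS=0
  L2 @0x5A[3] → 0x5D003  P=1,RW=1,US=0,PS=0
  → PROTECTION_VIOLATION  (3 entries read)
#6 VA=0x302001251 (w,user):
  L0 @0x2E[12] → 0x5F007  P=1,RW=1,US=1,PS=0
  L1 @0x5F[16] → 0x62007  P=1,RW=1,US=1,PS=0
  L2 @0x62[1] → 0x64007  P=1,RW=1,US=1,PS=0
  ⇒ phys 0x64251  [3 reads]
#7 VA=0x442A00417 (r,kernel):
  L0 @0x2E[17] → 0x67007  P=1,RW=1,US=1,PS=0
  L1 @0x67[21] → 0x69087  P=1,RW=1,US=1,PS=1
  ⇒ phys 0x69417 (huge @L1)  [2 reads]

Access #2 fault: NONE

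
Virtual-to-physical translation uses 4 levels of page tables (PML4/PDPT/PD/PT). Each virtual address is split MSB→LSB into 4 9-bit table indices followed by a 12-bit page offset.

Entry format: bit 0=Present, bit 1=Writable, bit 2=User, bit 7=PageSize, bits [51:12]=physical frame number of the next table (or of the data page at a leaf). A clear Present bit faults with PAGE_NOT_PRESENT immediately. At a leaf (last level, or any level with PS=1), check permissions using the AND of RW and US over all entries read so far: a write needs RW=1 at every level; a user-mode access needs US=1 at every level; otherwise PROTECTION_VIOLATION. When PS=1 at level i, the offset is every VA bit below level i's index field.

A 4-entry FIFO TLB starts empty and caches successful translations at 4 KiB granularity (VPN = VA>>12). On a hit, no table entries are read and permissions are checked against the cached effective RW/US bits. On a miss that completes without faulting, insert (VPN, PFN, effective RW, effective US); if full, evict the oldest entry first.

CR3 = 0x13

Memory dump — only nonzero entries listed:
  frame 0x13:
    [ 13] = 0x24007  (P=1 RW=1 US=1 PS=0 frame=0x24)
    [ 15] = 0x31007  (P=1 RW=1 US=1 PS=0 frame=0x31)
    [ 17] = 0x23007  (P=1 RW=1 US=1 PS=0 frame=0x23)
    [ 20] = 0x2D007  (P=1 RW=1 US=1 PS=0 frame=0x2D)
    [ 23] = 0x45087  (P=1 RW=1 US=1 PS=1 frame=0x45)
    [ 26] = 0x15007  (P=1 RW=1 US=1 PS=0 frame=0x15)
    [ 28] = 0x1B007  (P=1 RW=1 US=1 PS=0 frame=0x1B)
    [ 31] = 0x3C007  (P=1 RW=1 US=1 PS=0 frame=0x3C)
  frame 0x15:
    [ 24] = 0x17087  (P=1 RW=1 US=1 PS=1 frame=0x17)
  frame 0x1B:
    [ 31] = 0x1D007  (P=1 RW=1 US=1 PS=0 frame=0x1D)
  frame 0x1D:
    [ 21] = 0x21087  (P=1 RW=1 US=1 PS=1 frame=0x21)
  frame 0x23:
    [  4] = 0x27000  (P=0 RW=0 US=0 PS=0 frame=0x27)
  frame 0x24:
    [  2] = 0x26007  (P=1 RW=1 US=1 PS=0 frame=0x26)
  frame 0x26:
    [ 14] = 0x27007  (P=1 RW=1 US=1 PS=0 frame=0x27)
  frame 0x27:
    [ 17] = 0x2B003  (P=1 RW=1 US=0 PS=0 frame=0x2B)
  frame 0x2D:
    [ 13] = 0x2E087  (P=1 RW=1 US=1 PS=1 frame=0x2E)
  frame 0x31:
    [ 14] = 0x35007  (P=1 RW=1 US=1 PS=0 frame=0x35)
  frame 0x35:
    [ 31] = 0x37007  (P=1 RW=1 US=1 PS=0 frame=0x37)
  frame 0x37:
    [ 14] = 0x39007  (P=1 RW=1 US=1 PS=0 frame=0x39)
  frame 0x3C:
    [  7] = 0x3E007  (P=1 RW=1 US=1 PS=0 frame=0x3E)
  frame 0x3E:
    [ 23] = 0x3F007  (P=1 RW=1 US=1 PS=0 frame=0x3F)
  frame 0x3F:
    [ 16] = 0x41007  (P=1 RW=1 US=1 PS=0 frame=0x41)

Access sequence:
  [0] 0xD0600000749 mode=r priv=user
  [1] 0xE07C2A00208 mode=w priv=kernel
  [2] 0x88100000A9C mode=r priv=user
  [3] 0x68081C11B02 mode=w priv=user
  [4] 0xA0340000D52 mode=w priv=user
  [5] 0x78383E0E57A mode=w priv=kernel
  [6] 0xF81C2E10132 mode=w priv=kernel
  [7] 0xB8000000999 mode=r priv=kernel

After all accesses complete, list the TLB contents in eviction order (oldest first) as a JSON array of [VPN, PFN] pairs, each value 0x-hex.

Per-access translation:
#0 VA=0xD0600000749 (r,user):
  L0 @0x13[26] → 0x15007  P=1,RW=1,US=1,PS=0
  L1 @0x15[24] → 0x17087  P=1,RW=1,US=1,PS=1
  ⇒ phys 0x17749 (huge @L1)  [2 reads]
#1 VA=0xE07C2A00208 (w,kernel):
  L0 @0x13[28] → 0x1B007  P=1,RW=1,US=1,PS=0
  L1 @0x1B[31] → 0x1D007  P=1,RW=1,US=1,PS=0
  L2 @0x1D[21] → 0x21087  P=1,RW=1,US=1,PS=1
  ⇒ phys 0x21208 (huge @L2)  [3 reads]
#2 VA=0x88100000A9C (r,user):
  L0 @0x13[17] → 0x23007  P=1,RW=1,US=1,PS=0
  L1 @0x23[4] → 0x27000  P=0,RW=0,US=0,PS=0
  ✗ PAGE_NOT_PRESENT  [2 reads]
#3 VA=0x68081C11B02 (w,user):
  L0 @0x13[13] → 0x24007  P=1,RW=1,US=1,PS=0
  L1 @0x24[2] → 0x26007  P=1,RW=1,US=1,PS=0
  L2 @0x26[14] → 0x27007  P=1,RW=1,US=1,PS=0
  L3 @0x27[17] → 0x2B003  P=1,RW=1,US=0,PS=0
  ✗ PROTECTION_VIOLATION  [4 reads]
#4 VA=0xA0340000D52 (w,user):
  L0 @0x13[20] → 0x2D007  P=1,RW=1,US=1,PS=0
  L1 @0x2D[13] → 0x2E087  P=1,RW=1,US=1,PS=1
  ⇒ phys 0x2ED52 (huge @L1)  [2 reads]
#5 VA=0x78383E0E57A (w,kernel):
  L0 @0x13[15] → 0x31007  P=1,RW=1,US=1,PS=0
  L1 @0x31[14] → 0x35007  P=1,RW=1,US=1,PS=0
  L2 @0x35[31] → 0x37007  P=1,RW=1,US=1,PS=0
  L3 @0x37[14] → 0x39007  P=1,RW=1,US=1,PS=0
  ⇒ phys 0x3957A  [4 reads]
#6 VA=0xF81C2E10132 (w,kernel):
  L0 @0x13[31] → 0x3C007  P=1,RW=1,US=1,PS=0
  L1 @0x3C[7] → 0x3E007  P=1,RW=1,US=1,PS=0
  L2 @0x3E[23] → 0x3F007  P=1,RW=1,US=1,PS=0
  L3 @0x3F[16] → 0x41007  P=1,RW=1,US=1,PS=0
  ⇒ phys 0x41132  [4 reads]
#7 VA=0xB8000000999 (r,kernel):
  L0 @0x13[23] → 0x45087  P=1,RW=1,US=1,PS=1
  ⇒ phys 0x45999 (huge @L0)  [1 reads]

TLB: [["0xA0340000", "0x2E"], ["0x78383E0E", "0x39"], ["0xF81C2E10", "0x41"], ["0xB8000000", "0x45"]]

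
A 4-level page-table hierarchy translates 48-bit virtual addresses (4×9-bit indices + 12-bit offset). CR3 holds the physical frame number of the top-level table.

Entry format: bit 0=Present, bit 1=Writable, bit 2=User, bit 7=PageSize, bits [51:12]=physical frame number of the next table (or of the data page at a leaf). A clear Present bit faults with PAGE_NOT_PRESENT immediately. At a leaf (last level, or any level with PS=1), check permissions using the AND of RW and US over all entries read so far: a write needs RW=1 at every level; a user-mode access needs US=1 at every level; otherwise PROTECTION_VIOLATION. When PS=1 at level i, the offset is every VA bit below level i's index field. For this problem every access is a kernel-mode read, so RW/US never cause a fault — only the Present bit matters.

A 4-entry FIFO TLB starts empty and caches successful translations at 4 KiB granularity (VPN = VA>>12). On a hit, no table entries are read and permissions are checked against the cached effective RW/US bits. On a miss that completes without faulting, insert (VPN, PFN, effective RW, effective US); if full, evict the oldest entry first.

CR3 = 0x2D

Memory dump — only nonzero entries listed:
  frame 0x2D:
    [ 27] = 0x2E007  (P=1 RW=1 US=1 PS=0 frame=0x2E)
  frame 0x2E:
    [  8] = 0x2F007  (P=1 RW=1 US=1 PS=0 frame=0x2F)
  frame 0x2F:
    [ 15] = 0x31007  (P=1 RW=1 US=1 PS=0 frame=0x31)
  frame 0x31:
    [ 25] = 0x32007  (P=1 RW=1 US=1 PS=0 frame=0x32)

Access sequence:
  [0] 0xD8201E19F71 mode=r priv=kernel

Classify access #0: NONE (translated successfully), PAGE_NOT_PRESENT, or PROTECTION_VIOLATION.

Trace:
#0 VA=0xD8201E19F71 (r,kernel):
  lvl0: tbl 0x2D, slot 27 ⇒ 0x2E007 (P1/RW1/US1/PS0)
  lvl1: tbl 0x2E, slot 8 ⇒ 0x2F007 (P1/RW1/US1/PS0)
  lvl2: tbl 0x2F, slot 15 ⇒ 0x31007 (P1/RW1/US1/PS0)
  lvl3: tbl 0x31, slot 25 ⇒ 0x32007 (P1/RW1/US1/PS0)
  ✓ 0x32F71  — 4 lookups

Access #0 fault: NONE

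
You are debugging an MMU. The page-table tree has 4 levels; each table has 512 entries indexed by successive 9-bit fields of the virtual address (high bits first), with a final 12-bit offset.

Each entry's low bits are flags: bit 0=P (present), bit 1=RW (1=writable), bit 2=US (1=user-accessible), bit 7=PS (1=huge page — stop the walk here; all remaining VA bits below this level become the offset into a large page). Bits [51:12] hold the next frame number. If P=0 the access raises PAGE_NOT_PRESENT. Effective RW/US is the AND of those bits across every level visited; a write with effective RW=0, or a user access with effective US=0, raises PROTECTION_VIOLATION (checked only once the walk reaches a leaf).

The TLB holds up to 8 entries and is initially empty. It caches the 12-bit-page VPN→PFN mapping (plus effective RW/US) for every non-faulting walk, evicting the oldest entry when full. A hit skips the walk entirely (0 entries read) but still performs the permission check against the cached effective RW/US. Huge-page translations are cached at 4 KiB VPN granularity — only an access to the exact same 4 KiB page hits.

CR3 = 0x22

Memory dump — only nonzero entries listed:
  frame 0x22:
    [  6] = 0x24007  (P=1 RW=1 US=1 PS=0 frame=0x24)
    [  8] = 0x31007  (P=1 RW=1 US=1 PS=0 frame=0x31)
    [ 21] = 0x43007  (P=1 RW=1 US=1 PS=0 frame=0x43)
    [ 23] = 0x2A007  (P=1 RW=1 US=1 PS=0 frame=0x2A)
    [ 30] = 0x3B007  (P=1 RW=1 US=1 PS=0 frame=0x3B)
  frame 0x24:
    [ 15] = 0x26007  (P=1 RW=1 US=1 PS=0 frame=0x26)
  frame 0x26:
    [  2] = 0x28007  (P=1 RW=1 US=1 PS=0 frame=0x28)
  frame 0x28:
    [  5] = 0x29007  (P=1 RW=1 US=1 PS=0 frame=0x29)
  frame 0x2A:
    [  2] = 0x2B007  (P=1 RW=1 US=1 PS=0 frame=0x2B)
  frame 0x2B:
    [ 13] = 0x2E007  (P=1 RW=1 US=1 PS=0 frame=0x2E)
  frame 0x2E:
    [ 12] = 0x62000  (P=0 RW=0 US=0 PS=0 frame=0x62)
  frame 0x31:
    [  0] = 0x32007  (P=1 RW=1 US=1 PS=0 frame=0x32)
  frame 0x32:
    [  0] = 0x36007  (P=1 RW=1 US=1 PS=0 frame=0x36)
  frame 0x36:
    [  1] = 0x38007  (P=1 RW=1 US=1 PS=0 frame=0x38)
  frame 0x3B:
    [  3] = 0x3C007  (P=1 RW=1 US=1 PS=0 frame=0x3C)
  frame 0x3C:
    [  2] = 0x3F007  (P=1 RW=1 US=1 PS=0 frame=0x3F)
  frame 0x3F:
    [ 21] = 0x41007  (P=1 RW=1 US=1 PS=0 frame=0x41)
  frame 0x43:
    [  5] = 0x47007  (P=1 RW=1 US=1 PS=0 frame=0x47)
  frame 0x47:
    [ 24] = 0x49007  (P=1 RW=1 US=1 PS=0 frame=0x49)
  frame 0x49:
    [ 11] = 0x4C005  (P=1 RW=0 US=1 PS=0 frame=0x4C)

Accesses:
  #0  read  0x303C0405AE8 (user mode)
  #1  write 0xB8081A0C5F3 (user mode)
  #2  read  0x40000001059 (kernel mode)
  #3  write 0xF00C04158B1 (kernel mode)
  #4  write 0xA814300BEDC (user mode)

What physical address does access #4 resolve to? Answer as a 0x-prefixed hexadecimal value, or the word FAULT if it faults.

Trace:
#0 VA=0x303C0405AE8 (r,user):
  [0] read 0x22 idx=6: raw=0x24007 flags P=1 W=1 U=1 S=0
  [1] read 0x24 idx=15: raw=0x26007 flags P=1 W=1 U=1 S=0
  [2] read 0x26 idx=2: raw=0x28007 flags P=1 W=1 U=1 S=0
  [3] read 0x28 idx=5: raw=0x29007 flags P=1 W=1 U=1 S=0
  ⇒ phys 0x29AE8  [4 reads]
#1 VA=0xB8081A0C5F3 (w,user):
  [0] read 0x22 idx=23: raw=0x2A007 flags P=1 W=1 U=1 S=0
  [1] read 0x2A idx=2: raw=0x2B007 flags P=1 W=1 U=1 S=0
  [2] read 0x2B idx=13: raw=0x2E007 flags P=1 W=1 U=1 S=0
  [3] read 0x2E idx=12: raw=0x62000 flags P=0 W=0 U=0 S=0
  ⇒ fault: PAGE_NOT_PRESENT  — 4 lookups
#2 VA=0x40000001059 (r,kernel):
  [0] read 0x22 idx=8: raw=0x31007 flags P=1 W=1 U=1 S=0
  [1] read 0x31 idx=0: raw=0x32007 flags P=1 W=1 U=1 S=0
  [2] read 0x32 idx=0: raw=0x36007 flags P=1 W=1 U=1 S=0
  [3] read 0x36 idx=1: raw=0x38007 flags P=1 W=1 U=1 S=0
  ⇒ phys 0x38059  [4 reads]
#3 VA=0xF00C04158B1 (w,kernel):
  [0] read 0x22 idx=30: raw=0x3B007 flags P=1 W=1 U=1 S=0
  [1] read 0x3B idx=3: raw=0x3C007 flags P=1 W=1 U=1 S=0
  [2] read 0x3C idx=2: raw=0x3F007 flags P=1 W=1 U=1 S=0
  [3] read 0x3F idx=21: raw=0x41007 flags P=1 W=1 U=1 S=0
  ⇒ phys 0x418B1  [4 reads]
#4 VA=0xA814300BEDC (w,user):
  [0] read 0x22 idx=21: raw=0x43007 flags P=1 W=1 U=1 S=0
  [1] read 0x43 idx=5: raw=0x47007 flags P=1 W=1 U=1 S=0
  [2] read 0x47 idx=24: raw=0x49007 flags P=1 W=1 U=1 S=0
  [3] read 0x49 idx=11: raw=0x4C005 flags P=1 W=0 U=1 S=0
  ⇒ fault: PROTECTION_VIOLATION  — 4 lookups

Access #4 PA: FAULT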